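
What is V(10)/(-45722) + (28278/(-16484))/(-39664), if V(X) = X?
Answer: -1311321761/7473505238368 ≈ -0.00017546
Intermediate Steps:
V(10)/(-45722) + (28278/(-16484))/(-39664) = 10/(-45722) + (28278/(-16484))/(-39664) = 10*(-1/45722) + (28278*(-1/16484))*(-1/39664) = -5/22861 - 14139/8242*(-1/39664) = -5/22861 + 14139/326910688 = -1311321761/7473505238368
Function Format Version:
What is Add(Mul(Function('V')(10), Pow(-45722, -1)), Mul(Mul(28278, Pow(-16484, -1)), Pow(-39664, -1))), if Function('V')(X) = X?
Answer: Rational(-1311321761, 7473505238368) ≈ -0.00017546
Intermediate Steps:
Add(Mul(Function('V')(10), Pow(-45722, -1)), Mul(Mul(28278, Pow(-16484, -1)), Pow(-39664, -1))) = Add(Mul(10, Pow(-45722, -1)), Mul(Mul(28278, Pow(-16484, -1)), Pow(-39664, -1))) = Add(Mul(10, Rational(-1, 45722)), Mul(Mul(28278, Rational(-1, 16484)), Rational(-1, 39664))) = Add(Rational(-5, 22861), Mul(Rational(-14139, 8242), Rational(-1, 39664))) = Add(Rational(-5, 22861), Rational(14139, 326910688)) = Rational(-1311321761, 7473505238368)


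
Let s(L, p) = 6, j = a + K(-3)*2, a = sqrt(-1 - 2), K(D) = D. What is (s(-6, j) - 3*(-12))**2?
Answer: 1764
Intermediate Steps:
a = I*sqrt(3) (a = sqrt(-3) = I*sqrt(3) ≈ 1.732*I)
j = -6 + I*sqrt(3) (j = I*sqrt(3) - 3*2 = I*sqrt(3) - 6 = -6 + I*sqrt(3) ≈ -6.0 + 1.732*I)
(s(-6, j) - 3*(-12))**2 = (6 - 3*(-12))**2 = (6 + 36)**2 = 42**2 = 1764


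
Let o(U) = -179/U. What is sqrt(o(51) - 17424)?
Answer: I*sqrt(45328953)/51 ≈ 132.01*I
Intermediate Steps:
o(U) = -179/U
sqrt(o(51) - 17424) = sqrt(-179/51 - 17424) = sqrt(-888803/51) = I*sqrt(45328953)/51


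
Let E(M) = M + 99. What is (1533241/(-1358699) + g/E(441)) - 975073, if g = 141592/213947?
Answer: -38264924285216710258/39243092618655 ≈ -9.7507e+5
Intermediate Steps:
E(M) = 99 + M
g = 141592/213947 (g = 141592*(1/213947) = 141592/213947 ≈ 0.66181)
(1533241/(-1358699) + g/E(441)) - 975073 = (1533241/(-1358699) + 141592/(213947*(99 + 441))) - 975073 = (1533241*(-1/1358699) + (141592/213947)/540) - 975073 = (-1533241/1358699 + (141592/213947)*(1/540)) - 975073 = (-1533241/1358699 + 35398/28882845) - 975073 = -44236266923443/39243092618655 - 975073 = -38264924285216710258/39243092618655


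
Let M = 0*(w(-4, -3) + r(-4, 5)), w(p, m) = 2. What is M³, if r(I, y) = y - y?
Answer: 0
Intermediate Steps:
r(I, y) = 0
M = 0 (M = 0*(2 + 0) = 0*2 = 0)
M³ = 0³ = 0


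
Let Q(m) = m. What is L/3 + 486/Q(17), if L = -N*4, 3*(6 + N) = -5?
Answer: 5938/153 ≈ 38.810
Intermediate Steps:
N = -23/3 (N = -6 + (⅓)*(-5) = -6 - 5/3 = -23/3 ≈ -7.6667)
L = 92/3 (L = -1*(-23/3)*4 = (23/3)*4 = 92/3 ≈ 30.667)
L/3 + 486/Q(17) = (92/3)/3 + 486/17 = (92/3)*(⅓) + 486*(1/17) = 92/9 + 486/17 = 5938/153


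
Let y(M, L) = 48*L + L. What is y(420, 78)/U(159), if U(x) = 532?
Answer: 273/38 ≈ 7.1842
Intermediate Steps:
y(M, L) = 49*L
y(420, 78)/U(159) = (49*78)/532 = 3822*(1/532) = 273/38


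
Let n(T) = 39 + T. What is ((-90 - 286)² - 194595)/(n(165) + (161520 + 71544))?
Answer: -53219/233268 ≈ -0.22815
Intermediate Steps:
((-90 - 286)² - 194595)/(n(165) + (161520 + 71544)) = ((-90 - 286)² - 194595)/((39 + 165) + (161520 + 71544)) = ((-376)² - 194595)/(204 + 233064) = (141376 - 194595)/233268 = -53219*1/233268 = -53219/233268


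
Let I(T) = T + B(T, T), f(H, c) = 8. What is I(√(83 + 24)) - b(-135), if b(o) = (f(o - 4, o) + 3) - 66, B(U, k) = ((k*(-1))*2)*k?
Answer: -159 + √107 ≈ -148.66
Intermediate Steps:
B(U, k) = -2*k² (B(U, k) = (-k*2)*k = (-2*k)*k = -2*k²)
b(o) = -55 (b(o) = (8 + 3) - 66 = 11 - 66 = -55)
I(T) = T - 2*T²
I(√(83 + 24)) - b(-135) = √(83 + 24)*(1 - 2*√(83 + 24)) - 1*(-55) = √107*(1 - 2*√107) + 55 = 55 + √107*(1 - 2*√107)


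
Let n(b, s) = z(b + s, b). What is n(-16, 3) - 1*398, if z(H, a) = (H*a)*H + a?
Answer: -3118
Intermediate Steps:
z(H, a) = a + a*H² (z(H, a) = a*H² + a = a + a*H²)
n(b, s) = b*(1 + (b + s)²)
n(-16, 3) - 1*398 = -16*(1 + (-16 + 3)²) - 1*398 = -16*(1 + (-13)²) - 398 = -16*(1 + 169) - 398 = -16*170 - 398 = -2720 - 398 = -3118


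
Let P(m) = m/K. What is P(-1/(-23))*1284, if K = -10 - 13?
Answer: -1284/529 ≈ -2.4272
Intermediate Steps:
K = -23
P(m) = -m/23 (P(m) = m/(-23) = m*(-1/23) = -m/23)
P(-1/(-23))*1284 = -(-1)/(23*(-23))*1284 = -(-1)*(-1)/(23*23)*1284 = -1/23*1/23*1284 = -1/529*1284 = -1284/529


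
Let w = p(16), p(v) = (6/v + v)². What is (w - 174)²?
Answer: 36300625/4096 ≈ 8862.5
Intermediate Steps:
p(v) = (v + 6/v)²
w = 17161/64 (w = (6 + 16²)²/16² = (6 + 256)²/256 = (1/256)*262² = (1/256)*68644 = 17161/64 ≈ 268.14)
(w - 174)² = (17161/64 - 174)² = (6025/64)² = 36300625/4096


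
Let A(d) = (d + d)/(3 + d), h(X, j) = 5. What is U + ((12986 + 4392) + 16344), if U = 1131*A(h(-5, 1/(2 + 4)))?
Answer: 140543/4 ≈ 35136.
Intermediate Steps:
A(d) = 2*d/(3 + d) (A(d) = (2*d)/(3 + d) = 2*d/(3 + d))
U = 5655/4 (U = 1131*(2*5/(3 + 5)) = 1131*(2*5/8) = 1131*(2*5*(⅛)) = 1131*(5/4) = 5655/4 ≈ 1413.8)
U + ((12986 + 4392) + 16344) = 5655/4 + ((12986 + 4392) + 16344) = 5655/4 + (17378 + 16344) = 5655/4 + 33722 = 140543/4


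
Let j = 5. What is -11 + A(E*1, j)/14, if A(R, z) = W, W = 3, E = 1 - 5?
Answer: -151/14 ≈ -10.786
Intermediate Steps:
E = -4
A(R, z) = 3
-11 + A(E*1, j)/14 = -11 + 3/14 = -151/14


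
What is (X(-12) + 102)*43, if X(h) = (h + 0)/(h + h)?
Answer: 8815/2 ≈ 4407.5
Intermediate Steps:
X(h) = ½ (X(h) = h/((2*h)) = h*(1/(2*h)) = ½)
(X(-12) + 102)*43 = (½ + 102)*43 = (205/2)*43 = 8815/2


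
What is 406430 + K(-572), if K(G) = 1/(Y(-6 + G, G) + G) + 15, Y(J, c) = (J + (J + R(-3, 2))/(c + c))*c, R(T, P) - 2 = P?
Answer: 134028083866/329757 ≈ 4.0645e+5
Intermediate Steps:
R(T, P) = 2 + P
Y(J, c) = c*(J + (4 + J)/(2*c)) (Y(J, c) = (J + (J + (2 + 2))/(c + c))*c = (J + (J + 4)/((2*c)))*c = (J + (4 + J)*(1/(2*c)))*c = (J + (4 + J)/(2*c))*c = c*(J + (4 + J)/(2*c)))
K(G) = 15 + 1/(-1 + 3*G/2 + G*(-6 + G)) (K(G) = 1/((2 + (-6 + G)/2 + (-6 + G)*G) + G) + 15 = 1/((2 + (-3 + G/2) + G*(-6 + G)) + G) + 15 = 1/((-1 + G/2 + G*(-6 + G)) + G) + 15 = 1/(-1 + 3*G/2 + G*(-6 + G)) + 15 = 15 + 1/(-1 + 3*G/2 + G*(-6 + G)))
406430 + K(-572) = 406430 + (-28 - 135*(-572) + 30*(-572)²)/(-2 - 9*(-572) + 2*(-572)²) = 406430 + (-28 + 77220 + 30*327184)/(-2 + 5148 + 2*327184) = 406430 + (-28 + 77220 + 9815520)/(-2 + 5148 + 654368) = 406430 + 9892712/659514 = 406430 + (1/659514)*9892712 = 406430 + 4946356/329757 = 134028083866/329757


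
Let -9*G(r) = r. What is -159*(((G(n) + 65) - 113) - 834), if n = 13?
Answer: 421403/3 ≈ 1.4047e+5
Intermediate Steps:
G(r) = -r/9
-159*(((G(n) + 65) - 113) - 834) = -159*(((-⅑*13 + 65) - 113) - 834) = -159*(((-13/9 + 65) - 113) - 834) = -159*((572/9 - 113) - 834) = -159*(-445/9 - 834) = -159*(-7951/9) = 421403/3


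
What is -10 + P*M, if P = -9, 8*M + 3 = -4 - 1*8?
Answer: 55/8 ≈ 6.8750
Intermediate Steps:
M = -15/8 (M = -3/8 + (-4 - 1*8)/8 = -3/8 + (-4 - 8)/8 = -3/8 + (⅛)*(-12) = -3/8 - 3/2 = -15/8 ≈ -1.8750)
-10 + P*M = -10 - 9*(-15/8) = -10 + 135/8 = 55/8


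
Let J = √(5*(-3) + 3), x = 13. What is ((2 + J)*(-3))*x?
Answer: -78 - 78*I*√3 ≈ -78.0 - 135.1*I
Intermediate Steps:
J = 2*I*√3 (J = √(-15 + 3) = √(-12) = 2*I*√3 ≈ 3.4641*I)
((2 + J)*(-3))*x = ((2 + 2*I*√3)*(-3))*13 = (-6 - 6*I*√3)*13 = -78 - 78*I*√3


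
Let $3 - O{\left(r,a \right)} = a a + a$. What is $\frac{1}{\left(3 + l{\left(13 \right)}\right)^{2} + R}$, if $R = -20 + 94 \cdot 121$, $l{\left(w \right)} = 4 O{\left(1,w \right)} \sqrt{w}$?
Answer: $\frac{2225297}{14855760240291} + \frac{1432 \sqrt{13}}{14855760240291} \approx 1.5014 \cdot 10^{-7}$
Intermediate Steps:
$O{\left(r,a \right)} = 3 - a - a^{2}$ ($O{\left(r,a \right)} = 3 - \left(a a + a\right) = 3 - \left(a^{2} + a\right) = 3 - \left(a + a^{2}\right) = 3 - a - a^{2}$)
$l{\left(w \right)} = \sqrt{w} \left(12 - 4 w - 4 w^{2}\right)$ ($l{\left(w \right)} = 4 \left(3 - w - w^{2}\right) \sqrt{w} = \left(12 - 4 w - 4 w^{2}\right) \sqrt{w} = \sqrt{w} \left(12 - 4 w - 4 w^{2}\right)$)
$R = 11354$ ($R = -20 + 11374 = 11354$)
$\frac{1}{\left(3 + l{\left(13 \right)}\right)^{2} + R} = \frac{1}{\left(3 + 4 \sqrt{13} \left(3 - 13 - 13^{2}\right)\right)^{2} + 11354} = \frac{1}{\left(3 + 4 \sqrt{13} \left(3 - 13 - 169\right)\right)^{2} + 11354} = \frac{1}{\left(3 + 4 \sqrt{13} \left(-179\right)\right)^{2} + 11354} = \frac{1}{\left(3 - 716 \sqrt{13}\right)^{2} + 11354} = \frac{1}{11354 + \left(3 - 716 \sqrt{13}\right)^{2}}$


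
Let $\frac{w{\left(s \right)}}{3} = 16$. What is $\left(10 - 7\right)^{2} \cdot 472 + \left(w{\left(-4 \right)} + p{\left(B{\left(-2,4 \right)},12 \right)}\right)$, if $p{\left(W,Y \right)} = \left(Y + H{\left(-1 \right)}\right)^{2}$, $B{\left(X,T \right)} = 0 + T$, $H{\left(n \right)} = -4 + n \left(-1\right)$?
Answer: $4377$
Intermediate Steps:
$w{\left(s \right)} = 48$ ($w{\left(s \right)} = 3 \cdot 16 = 48$)
$H{\left(n \right)} = -4 - n$
$B{\left(X,T \right)} = T$
$p{\left(W,Y \right)} = \left(-3 + Y\right)^{2}$ ($p{\left(W,Y \right)} = \left(Y - 3\right)^{2} = \left(-3 + Y\right)^{2}$)
$\left(10 - 7\right)^{2} \cdot 472 + \left(w{\left(-4 \right)} + p{\left(B{\left(-2,4 \right)},12 \right)}\right) = \left(10 - 7\right)^{2} \cdot 472 + \left(48 + \left(-3 + 12\right)^{2}\right) = 3^{2} \cdot 472 + \left(48 + 9^{2}\right) = 9 \cdot 472 + \left(48 + 81\right) = 4248 + 129 = 4377$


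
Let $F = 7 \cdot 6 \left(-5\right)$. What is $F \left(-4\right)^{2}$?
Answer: $-3360$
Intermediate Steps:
$F = -210$ ($F = 42 \left(-5\right) = -210$)
$F \left(-4\right)^{2} = - 210 \left(-4\right)^{2} = \left(-210\right) 16 = -3360$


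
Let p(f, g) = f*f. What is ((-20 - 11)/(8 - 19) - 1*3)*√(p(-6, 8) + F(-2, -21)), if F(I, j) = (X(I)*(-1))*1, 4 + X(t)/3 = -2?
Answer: -6*√6/11 ≈ -1.3361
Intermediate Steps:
X(t) = -18 (X(t) = -12 + 3*(-2) = -12 - 6 = -18)
p(f, g) = f²
F(I, j) = 18 (F(I, j) = -18*(-1)*1 = 18*1 = 18)
((-20 - 11)/(8 - 19) - 1*3)*√(p(-6, 8) + F(-2, -21)) = ((-20 - 11)/(8 - 19) - 1*3)*√((-6)² + 18) = (-31/(-11) - 3)*√(36 + 18) = (-31*(-1/11) - 3)*√54 = (31/11 - 3)*(3*√6) = -6*√6/11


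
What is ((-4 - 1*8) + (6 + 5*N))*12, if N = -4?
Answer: -312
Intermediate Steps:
((-4 - 1*8) + (6 + 5*N))*12 = ((-4 - 1*8) + (6 + 5*(-4)))*12 = ((-4 - 8) + (6 - 20))*12 = (-12 - 14)*12 = -26*12 = -312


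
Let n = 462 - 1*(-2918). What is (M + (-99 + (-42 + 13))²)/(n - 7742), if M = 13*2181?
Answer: -44737/4362 ≈ -10.256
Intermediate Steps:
M = 28353
n = 3380 (n = 462 + 2918 = 3380)
(M + (-99 + (-42 + 13))²)/(n - 7742) = (28353 + (-99 + (-42 + 13))²)/(3380 - 7742) = (28353 + (-99 - 29)²)/(-4362) = (28353 + (-128)²)*(-1/4362) = (28353 + 16384)*(-1/4362) = 44737*(-1/4362) = -44737/4362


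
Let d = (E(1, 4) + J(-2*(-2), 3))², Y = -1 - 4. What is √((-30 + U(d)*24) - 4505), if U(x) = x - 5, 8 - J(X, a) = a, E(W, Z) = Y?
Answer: 7*I*√95 ≈ 68.228*I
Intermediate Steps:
Y = -5
E(W, Z) = -5
J(X, a) = 8 - a
d = 0 (d = (-5 + (8 - 1*3))² = (-5 + (8 - 3))² = (-5 + 5)² = 0² = 0)
U(x) = -5 + x
√((-30 + U(d)*24) - 4505) = √((-30 + (-5 + 0)*24) - 4505) = √((-30 - 5*24) - 4505) = √((-30 - 120) - 4505) = √(-150 - 4505) = √(-4655) = 7*I*√95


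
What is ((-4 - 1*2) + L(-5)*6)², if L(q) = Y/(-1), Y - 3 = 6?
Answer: 3600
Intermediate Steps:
Y = 9 (Y = 3 + 6 = 9)
L(q) = -9 (L(q) = 9/(-1) = 9*(-1) = -9)
((-4 - 1*2) + L(-5)*6)² = ((-4 - 1*2) - 9*6)² = ((-4 - 2) - 54)² = (-6 - 54)² = (-60)² = 3600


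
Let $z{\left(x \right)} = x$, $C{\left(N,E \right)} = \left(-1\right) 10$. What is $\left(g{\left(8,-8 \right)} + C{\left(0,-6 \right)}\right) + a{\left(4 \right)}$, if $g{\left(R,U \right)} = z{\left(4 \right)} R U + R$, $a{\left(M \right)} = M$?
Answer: $-254$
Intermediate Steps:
$C{\left(N,E \right)} = -10$
$g{\left(R,U \right)} = R + 4 R U$ ($g{\left(R,U \right)} = 4 R U + R = R + 4 R U$)
$\left(g{\left(8,-8 \right)} + C{\left(0,-6 \right)}\right) + a{\left(4 \right)} = \left(8 \left(1 + 4 \left(-8\right)\right) - 10\right) + 4 = \left(8 \left(1 - 32\right) - 10\right) + 4 = \left(8 \left(-31\right) - 10\right) + 4 = \left(-248 - 10\right) + 4 = -258 + 4 = -254$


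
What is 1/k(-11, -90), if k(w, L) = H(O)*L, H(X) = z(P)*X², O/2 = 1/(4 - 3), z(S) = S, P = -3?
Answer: 1/1080 ≈ 0.00092593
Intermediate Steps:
O = 2 (O = 2/(4 - 3) = 2/1 = 2*1 = 2)
H(X) = -3*X²
k(w, L) = -12*L (k(w, L) = (-3*2²)*L = (-3*4)*L = -12*L)
1/k(-11, -90) = 1/(-12*(-90)) = 1/1080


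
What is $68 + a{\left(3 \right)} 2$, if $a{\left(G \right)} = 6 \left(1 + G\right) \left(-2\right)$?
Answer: $-28$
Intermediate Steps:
$a{\left(G \right)} = -12 - 12 G$ ($a{\left(G \right)} = \left(6 + 6 G\right) \left(-2\right) = -12 - 12 G$)
$68 + a{\left(3 \right)} 2 = 68 + \left(-12 - 36\right) 2 = 68 - 96 = -28$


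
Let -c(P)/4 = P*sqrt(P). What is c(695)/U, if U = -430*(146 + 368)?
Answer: 139*sqrt(695)/11051 ≈ 0.33159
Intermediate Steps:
c(P) = -4*P**(3/2) (c(P) = -4*P*sqrt(P) = -4*P**(3/2))
U = -221020 (U = -430*514 = -221020)
c(695)/U = -2780*sqrt(695)/(-221020) = -2780*sqrt(695)*(-1/221020) = 139*sqrt(695)/11051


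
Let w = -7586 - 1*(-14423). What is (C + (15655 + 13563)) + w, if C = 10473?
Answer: 46528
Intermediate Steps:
w = 6837 (w = -7586 + 14423 = 6837)
(C + (15655 + 13563)) + w = (10473 + (15655 + 13563)) + 6837 = (10473 + 29218) + 6837 = 39691 + 6837 = 46528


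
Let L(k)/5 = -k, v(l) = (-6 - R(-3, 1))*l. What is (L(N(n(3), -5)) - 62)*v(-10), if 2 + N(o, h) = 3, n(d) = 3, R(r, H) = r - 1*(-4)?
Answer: -4690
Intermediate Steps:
R(r, H) = 4 + r (R(r, H) = r + 4 = 4 + r)
N(o, h) = 1 (N(o, h) = -2 + 3 = 1)
v(l) = -7*l (v(l) = (-6 - (4 - 3))*l = (-6 - 1*1)*l = (-6 - 1)*l = -7*l)
L(k) = -5*k (L(k) = 5*(-k) = -5*k)
(L(N(n(3), -5)) - 62)*v(-10) = (-5*1 - 62)*(-7*(-10)) = (-5 - 62)*70 = -67*70 = -4690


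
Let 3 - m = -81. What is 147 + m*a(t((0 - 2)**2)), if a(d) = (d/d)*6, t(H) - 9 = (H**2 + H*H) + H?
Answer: 651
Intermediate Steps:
t(H) = 9 + H + 2*H**2 (t(H) = 9 + ((H**2 + H*H) + H) = 9 + ((H**2 + H**2) + H) = 9 + (2*H**2 + H) = 9 + (H + 2*H**2) = 9 + H + 2*H**2)
m = 84 (m = 3 - 1*(-81) = 3 + 81 = 84)
a(d) = 6 (a(d) = 1*6 = 6)
147 + m*a(t((0 - 2)**2)) = 147 + 84*6 = 147 + 504 = 651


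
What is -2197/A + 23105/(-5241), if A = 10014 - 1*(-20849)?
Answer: -724604092/161752983 ≈ -4.4797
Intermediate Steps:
A = 30863 (A = 10014 + 20849 = 30863)
-2197/A + 23105/(-5241) = -2197/30863 + 23105/(-5241) = -2197*1/30863 + 23105*(-1/5241) = -2197/30863 - 23105/5241 = -724604092/161752983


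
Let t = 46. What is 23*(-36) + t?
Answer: -782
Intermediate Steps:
23*(-36) + t = 23*(-36) + 46 = -828 + 46 = -782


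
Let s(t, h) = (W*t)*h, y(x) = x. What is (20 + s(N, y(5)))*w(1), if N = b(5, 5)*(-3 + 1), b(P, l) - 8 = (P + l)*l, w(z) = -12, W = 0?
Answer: -240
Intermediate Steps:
b(P, l) = 8 + l*(P + l) (b(P, l) = 8 + (P + l)*l = 8 + l*(P + l))
N = -116 (N = (8 + 5**2 + 5*5)*(-3 + 1) = (8 + 25 + 25)*(-2) = 58*(-2) = -116)
s(t, h) = 0 (s(t, h) = (0*t)*h = 0*h = 0)
(20 + s(N, y(5)))*w(1) = (20 + 0)*(-12) = 20*(-12) = -240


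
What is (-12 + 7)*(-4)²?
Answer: -80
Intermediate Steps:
(-12 + 7)*(-4)² = -5*16 = -80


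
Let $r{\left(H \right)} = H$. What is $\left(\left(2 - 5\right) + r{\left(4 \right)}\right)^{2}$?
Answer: $1$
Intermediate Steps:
$\left(\left(2 - 5\right) + r{\left(4 \right)}\right)^{2} = \left(\left(2 - 5\right) + 4\right)^{2} = \left(-3 + 4\right)^{2} = 1^{2} = 1$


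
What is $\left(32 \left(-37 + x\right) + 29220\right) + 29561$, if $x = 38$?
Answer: $58813$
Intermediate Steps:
$\left(32 \left(-37 + x\right) + 29220\right) + 29561 = \left(32 \left(-37 + 38\right) + 29220\right) + 29561 = \left(32 \cdot 1 + 29220\right) + 29561 = \left(32 + 29220\right) + 29561 = 29252 + 29561 = 58813$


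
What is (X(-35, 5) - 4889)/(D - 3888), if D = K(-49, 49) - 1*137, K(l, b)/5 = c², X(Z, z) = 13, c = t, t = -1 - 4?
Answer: 1219/975 ≈ 1.2503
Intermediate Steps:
t = -5
c = -5
K(l, b) = 125 (K(l, b) = 5*(-5)² = 5*25 = 125)
D = -12 (D = 125 - 1*137 = 125 - 137 = -12)
(X(-35, 5) - 4889)/(D - 3888) = (13 - 4889)/(-12 - 3888) = -4876/(-3900) = -4876*(-1/3900) = 1219/975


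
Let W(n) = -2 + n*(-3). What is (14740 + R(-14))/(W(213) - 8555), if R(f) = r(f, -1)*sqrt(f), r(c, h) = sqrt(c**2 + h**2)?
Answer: -335/209 - I*sqrt(2758)/9196 ≈ -1.6029 - 0.0057108*I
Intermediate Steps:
W(n) = -2 - 3*n
R(f) = sqrt(f)*sqrt(1 + f**2) (R(f) = sqrt(f**2 + (-1)**2)*sqrt(f) = sqrt(f**2 + 1)*sqrt(f) = sqrt(1 + f**2)*sqrt(f) = sqrt(f)*sqrt(1 + f**2))
(14740 + R(-14))/(W(213) - 8555) = (14740 + sqrt(-14)*sqrt(1 + (-14)**2))/((-2 - 3*213) - 8555) = (14740 + (I*sqrt(14))*sqrt(1 + 196))/((-2 - 639) - 8555) = (14740 + (I*sqrt(14))*sqrt(197))/(-641 - 8555) = (14740 + I*sqrt(2758))/(-9196) = (14740 + I*sqrt(2758))*(-1/9196) = -335/209 - I*sqrt(2758)/9196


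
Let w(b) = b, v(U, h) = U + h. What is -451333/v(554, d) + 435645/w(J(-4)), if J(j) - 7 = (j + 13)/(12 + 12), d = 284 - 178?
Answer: 2273576953/38940 ≈ 58387.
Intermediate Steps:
d = 106
J(j) = 181/24 + j/24 (J(j) = 7 + (j + 13)/(12 + 12) = 7 + (13 + j)/24 = 7 + (13 + j)*(1/24) = 7 + (13/24 + j/24) = 181/24 + j/24)
-451333/v(554, d) + 435645/w(J(-4)) = -451333/(554 + 106) + 435645/(181/24 + (1/24)*(-4)) = -451333/660 + 435645/(181/24 - ⅙) = -451333*1/660 + 435645/(59/8) = -451333/660 + 435645*(8/59) = -451333/660 + 3485160/59 = 2273576953/38940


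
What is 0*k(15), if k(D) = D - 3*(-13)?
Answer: 0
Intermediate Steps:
k(D) = 39 + D (k(D) = D + 39 = 39 + D)
0*k(15) = 0*(39 + 15) = 0*54 = 0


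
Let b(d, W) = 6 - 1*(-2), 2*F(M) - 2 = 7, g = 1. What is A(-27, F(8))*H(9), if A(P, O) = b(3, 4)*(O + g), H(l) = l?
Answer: 396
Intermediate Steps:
F(M) = 9/2 (F(M) = 1 + (½)*7 = 1 + 7/2 = 9/2)
b(d, W) = 8 (b(d, W) = 6 + 2 = 8)
A(P, O) = 8 + 8*O (A(P, O) = 8*(O + 1) = 8*(1 + O) = 8 + 8*O)
A(-27, F(8))*H(9) = (8 + 8*(9/2))*9 = (8 + 36)*9 = 44*9 = 396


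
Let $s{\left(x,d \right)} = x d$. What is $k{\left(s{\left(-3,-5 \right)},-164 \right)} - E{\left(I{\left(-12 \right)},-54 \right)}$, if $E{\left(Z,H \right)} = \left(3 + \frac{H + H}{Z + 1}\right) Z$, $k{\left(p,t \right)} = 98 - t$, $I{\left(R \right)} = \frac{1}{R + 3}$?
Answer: $\frac{1493}{6} \approx 248.83$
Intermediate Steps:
$s{\left(x,d \right)} = d x$
$I{\left(R \right)} = \frac{1}{3 + R}$
$E{\left(Z,H \right)} = Z \left(3 + \frac{2 H}{1 + Z}\right)$ ($E{\left(Z,H \right)} = \left(3 + \frac{2 H}{1 + Z}\right) Z = Z \left(3 + \frac{2 H}{1 + Z}\right)$)
$k{\left(s{\left(-3,-5 \right)},-164 \right)} - E{\left(I{\left(-12 \right)},-54 \right)} = \left(98 - -164\right) - \frac{3 + 2 \left(-54\right) + \frac{3}{3 - 12}}{\left(3 - 12\right) \left(1 + \frac{1}{3 - 12}\right)} = \left(98 + 164\right) - \frac{3 - 108 + \frac{3}{-9}}{\left(-9\right) \left(1 + \frac{1}{-9}\right)} = 262 - - \frac{3 - 108 + 3 \left(- \frac{1}{9}\right)}{9 \left(1 - \frac{1}{9}\right)} = 262 - - \frac{3 - 108 - \frac{1}{3}}{9 \cdot \frac{8}{9}} = 262 - \left(- \frac{1}{9}\right) \frac{9}{8} \left(- \frac{316}{3}\right) = 262 - \frac{79}{6} = \frac{1493}{6}$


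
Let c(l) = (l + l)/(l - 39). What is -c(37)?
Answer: 37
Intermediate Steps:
c(l) = 2*l/(-39 + l) (c(l) = (2*l)/(-39 + l) = 2*l/(-39 + l))
-c(37) = -2*37/(-39 + 37) = -2*37/(-2) = -2*37*(-1)/2 = -1*(-37) = 37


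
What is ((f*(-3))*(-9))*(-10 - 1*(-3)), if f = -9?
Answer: 1701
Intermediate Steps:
((f*(-3))*(-9))*(-10 - 1*(-3)) = (-9*(-3)*(-9))*(-10 - 1*(-3)) = (27*(-9))*(-10 + 3) = -243*(-7) = 1701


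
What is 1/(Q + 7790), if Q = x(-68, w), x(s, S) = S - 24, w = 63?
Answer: 1/7829 ≈ 0.00012773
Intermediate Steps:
x(s, S) = -24 + S
Q = 39 (Q = -24 + 63 = 39)
1/(Q + 7790) = 1/(39 + 7790) = 1/7829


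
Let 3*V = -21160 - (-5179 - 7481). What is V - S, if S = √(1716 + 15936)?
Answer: -8500/3 - 2*√4413 ≈ -2966.2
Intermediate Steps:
V = -8500/3 (V = (-21160 - (-5179 - 7481))/3 = (-21160 - 1*(-12660))/3 = (-21160 + 12660)/3 = (⅓)*(-8500) = -8500/3 ≈ -2833.3)
S = 2*√4413 (S = √17652 = 2*√4413 ≈ 132.86)
V - S = -8500/3 - 2*√4413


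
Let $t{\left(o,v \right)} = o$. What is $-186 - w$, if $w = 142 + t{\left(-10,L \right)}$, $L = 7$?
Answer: $-318$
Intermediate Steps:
$w = 132$ ($w = 142 - 10 = 132$)
$-186 - w = -186 - 132 = -318$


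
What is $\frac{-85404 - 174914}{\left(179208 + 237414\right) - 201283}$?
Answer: $- \frac{260318}{215339} \approx -1.2089$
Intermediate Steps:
$\frac{-85404 - 174914}{\left(179208 + 237414\right) - 201283} = - \frac{260318}{416622 - 201283} = - \frac{260318}{215339}$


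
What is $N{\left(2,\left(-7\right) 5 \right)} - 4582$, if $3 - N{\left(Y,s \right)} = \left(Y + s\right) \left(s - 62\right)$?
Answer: $-7780$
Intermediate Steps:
$N{\left(Y,s \right)} = 3 - \left(-62 + s\right) \left(Y + s\right)$ ($N{\left(Y,s \right)} = 3 - \left(Y + s\right) \left(s - 62\right) = 3 - \left(Y + s\right) \left(-62 + s\right) = 3 - \left(-62 + s\right) \left(Y + s\right)$)
$N{\left(2,\left(-7\right) 5 \right)} - 4582 = \left(3 - \left(\left(-7\right) 5\right)^{2} + 62 \cdot 2 + 62 \left(\left(-7\right) 5\right) - 2 \left(\left(-7\right) 5\right)\right) - 4582 = \left(3 - \left(-35\right)^{2} + 124 + 62 \left(-35\right) - 2 \left(-35\right)\right) - 4582 = \left(3 - 1225 + 124 - 2170 + 70\right) - 4582 = -3198 - 4582 = -7780$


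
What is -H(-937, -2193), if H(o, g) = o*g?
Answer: -2054841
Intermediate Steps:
H(o, g) = g*o
-H(-937, -2193) = -(-2193)*(-937) = -1*2054841 = -2054841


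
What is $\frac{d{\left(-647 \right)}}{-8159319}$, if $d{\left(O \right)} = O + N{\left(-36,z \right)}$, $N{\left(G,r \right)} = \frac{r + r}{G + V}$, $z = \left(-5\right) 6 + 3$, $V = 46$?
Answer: $\frac{466}{5828085} \approx 7.9958 \cdot 10^{-5}$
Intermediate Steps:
$z = -27$ ($z = -30 + 3 = -27$)
$N{\left(G,r \right)} = \frac{2 r}{46 + G}$ ($N{\left(G,r \right)} = \frac{r + r}{G + 46} = \frac{2 r}{46 + G}$)
$d{\left(O \right)} = - \frac{27}{5} + O$ ($d{\left(O \right)} = O + 2 \left(-27\right) \frac{1}{46 - 36} = O + 2 \left(-27\right) \frac{1}{10} = O - \frac{27}{5} = - \frac{27}{5} + O$)
$\frac{d{\left(-647 \right)}}{-8159319} = \frac{- \frac{27}{5} - 647}{-8159319} = \left(- \frac{3262}{5}\right) \left(- \frac{1}{8159319}\right) = \frac{466}{5828085}$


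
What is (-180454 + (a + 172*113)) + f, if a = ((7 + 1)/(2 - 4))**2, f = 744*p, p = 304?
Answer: 65174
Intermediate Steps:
f = 226176 (f = 744*304 = 226176)
a = 16 (a = (8/(-2))**2 = (8*(-1/2))**2 = (-4)**2 = 16)
(-180454 + (a + 172*113)) + f = (-180454 + (16 + 172*113)) + 226176 = (-180454 + (16 + 19436)) + 226176 = (-180454 + 19452) + 226176 = -161002 + 226176 = 65174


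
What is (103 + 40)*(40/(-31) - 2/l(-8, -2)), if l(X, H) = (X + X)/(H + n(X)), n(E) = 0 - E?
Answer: -9581/124 ≈ -77.266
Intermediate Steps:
n(E) = -E
l(X, H) = 2*X/(H - X) (l(X, H) = (X + X)/(H - X) = (2*X)/(H - X) = 2*X/(H - X))
(103 + 40)*(40/(-31) - 2/l(-8, -2)) = (103 + 40)*(40/(-31) - 2/(2*(-8)/(-2 - 1*(-8)))) = 143*(40*(-1/31) - 2/(2*(-8)/(-2 + 8))) = 143*(-40/31 - 2/(2*(-8)/6)) = 143*(-40/31 - 2/(2*(-8)*(1/6))) = 143*(-40/31 - 2/(-8/3)) = 143*(-40/31 - 2*(-3/8)) = 143*(-40/31 + 3/4) = 143*(-67/124) = -9581/124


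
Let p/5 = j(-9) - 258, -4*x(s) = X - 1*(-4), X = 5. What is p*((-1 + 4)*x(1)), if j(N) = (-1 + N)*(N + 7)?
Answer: 16065/2 ≈ 8032.5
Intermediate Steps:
j(N) = (-1 + N)*(7 + N)
x(s) = -9/4 (x(s) = -(5 - 1*(-4))/4 = -(5 + 4)/4 = -¼*9 = -9/4)
p = -1190 (p = 5*((-7 + (-9)² + 6*(-9)) - 258) = 5*((-7 + 81 - 54) - 258) = 5*(20 - 258) = 5*(-238) = -1190)
p*((-1 + 4)*x(1)) = -1190*(-1 + 4)*(-9)/4 = -3570*(-9)/4 = -1190*(-27/4) = 16065/2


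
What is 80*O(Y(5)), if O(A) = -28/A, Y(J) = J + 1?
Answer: -1120/3 ≈ -373.33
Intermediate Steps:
Y(J) = 1 + J
80*O(Y(5)) = 80*(-28/(1 + 5)) = 80*(-28/6) = 80*(-28*⅙) = 80*(-14/3) = -1120/3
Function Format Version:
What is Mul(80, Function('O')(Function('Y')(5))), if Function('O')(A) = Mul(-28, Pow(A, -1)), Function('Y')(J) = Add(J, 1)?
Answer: Rational(-1120, 3) ≈ -373.33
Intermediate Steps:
Function('Y')(J) = Add(1, J)
Mul(80, Function('O')(Function('Y')(5))) = Mul(80, Mul(-28, Pow(Add(1, 5), -1))) = Mul(80, Mul(-28, Pow(6, -1))) = Mul(80, Mul(-28, Rational(1, 6))) = Mul(80, Rational(-14, 3)) = Rational(-1120, 3)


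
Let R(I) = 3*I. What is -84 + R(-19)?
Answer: -141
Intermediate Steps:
-84 + R(-19) = -84 + 3*(-19) = -84 - 57 = -141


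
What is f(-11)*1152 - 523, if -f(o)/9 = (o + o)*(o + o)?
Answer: -5018635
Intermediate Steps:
f(o) = -36*o² (f(o) = -9*(o + o)*(o + o) = -9*2*o*2*o = -36*o²)
f(-11)*1152 - 523 = -36*(-11)²*1152 - 523 = -36*121*1152 - 523 = -4356*1152 - 523 = -5018112 - 523 = -5018635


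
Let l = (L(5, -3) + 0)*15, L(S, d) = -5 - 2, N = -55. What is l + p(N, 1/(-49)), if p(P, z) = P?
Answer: -160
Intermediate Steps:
L(S, d) = -7
l = -105 (l = (-7 + 0)*15 = -7*15 = -105)
l + p(N, 1/(-49)) = -105 - 55 = -160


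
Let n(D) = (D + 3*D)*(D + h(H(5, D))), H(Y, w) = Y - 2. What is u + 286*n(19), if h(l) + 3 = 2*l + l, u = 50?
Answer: 543450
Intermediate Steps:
H(Y, w) = -2 + Y
h(l) = -3 + 3*l (h(l) = -3 + (2*l + l) = -3 + 3*l)
n(D) = 4*D*(6 + D) (n(D) = (D + 3*D)*(D + (-3 + 3*(-2 + 5))) = (4*D)*(D + (-3 + 3*3)) = (4*D)*(D + (-3 + 9)) = (4*D)*(D + 6) = (4*D)*(6 + D) = 4*D*(6 + D))
u + 286*n(19) = 50 + 286*(4*19*(6 + 19)) = 50 + 286*(4*19*25) = 50 + 286*1900 = 50 + 543400 = 543450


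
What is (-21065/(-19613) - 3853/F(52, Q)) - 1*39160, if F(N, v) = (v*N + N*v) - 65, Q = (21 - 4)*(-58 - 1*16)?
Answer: -9139269447506/233389351 ≈ -39159.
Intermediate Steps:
Q = -1258 (Q = 17*(-58 - 16) = 17*(-74) = -1258)
F(N, v) = -65 + 2*N*v (F(N, v) = (N*v + N*v) - 65 = 2*N*v - 65 = -65 + 2*N*v)
(-21065/(-19613) - 3853/F(52, Q)) - 1*39160 = (-21065/(-19613) - 3853/(-65 + 2*52*(-1258))) - 1*39160 = (-21065*(-1/19613) - 3853/(-65 - 130832)) - 39160 = (1915/1783 - 3853/(-130897)) - 39160 = (1915/1783 - 3853*(-1/130897)) - 39160 = (1915/1783 + 3853/130897) - 39160 = 257537654/233389351 - 39160 = -9139269447506/233389351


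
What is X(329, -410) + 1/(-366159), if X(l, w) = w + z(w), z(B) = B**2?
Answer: 61401202709/366159 ≈ 1.6769e+5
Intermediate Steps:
X(l, w) = w + w**2
X(329, -410) + 1/(-366159) = -410*(1 - 410) + 1/(-366159) = -410*(-409) - 1/366159 = 167690 - 1/366159 = 61401202709/366159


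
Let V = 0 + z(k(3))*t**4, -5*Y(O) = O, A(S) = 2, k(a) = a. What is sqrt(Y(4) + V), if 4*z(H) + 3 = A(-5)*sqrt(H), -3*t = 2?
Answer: 2*sqrt(-480 + 50*sqrt(3))/45 ≈ 0.88152*I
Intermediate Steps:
t = -2/3 (t = -1/3*2 = -2/3 ≈ -0.66667)
z(H) = -3/4 + sqrt(H)/2 (z(H) = -3/4 + (2*sqrt(H))/4 = -3/4 + sqrt(H)/2)
Y(O) = -O/5
V = -4/27 + 8*sqrt(3)/81 (V = 0 + (-3/4 + sqrt(3)/2)*(-2/3)**4 = 0 + (-3/4 + sqrt(3)/2)*(16/81) = 0 + (-4/27 + 8*sqrt(3)/81) = -4/27 + 8*sqrt(3)/81 ≈ 0.022919)
sqrt(Y(4) + V) = sqrt(-1/5*4 + (-4/27 + 8*sqrt(3)/81)) = sqrt(-4/5 + (-4/27 + 8*sqrt(3)/81)) = sqrt(-128/135 + 8*sqrt(3)/81)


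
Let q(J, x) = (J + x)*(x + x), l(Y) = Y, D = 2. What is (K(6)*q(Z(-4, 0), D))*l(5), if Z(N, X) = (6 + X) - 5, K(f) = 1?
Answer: 60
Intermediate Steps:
Z(N, X) = 1 + X
q(J, x) = 2*x*(J + x) (q(J, x) = (J + x)*(2*x) = 2*x*(J + x))
(K(6)*q(Z(-4, 0), D))*l(5) = (1*(2*2*((1 + 0) + 2)))*5 = (1*(2*2*(1 + 2)))*5 = (1*(2*2*3))*5 = (1*12)*5 = 12*5 = 60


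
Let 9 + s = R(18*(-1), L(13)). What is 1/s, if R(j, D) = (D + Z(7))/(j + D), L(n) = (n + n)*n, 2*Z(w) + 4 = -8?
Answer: -80/637 ≈ -0.12559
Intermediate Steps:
Z(w) = -6 (Z(w) = -2 + (½)*(-8) = -2 - 4 = -6)
L(n) = 2*n² (L(n) = (2*n)*n = 2*n²)
R(j, D) = (-6 + D)/(D + j) (R(j, D) = (D - 6)/(j + D) = (-6 + D)/(D + j))
s = -637/80 (s = -9 + (-6 + 2*13²)/(2*13² + 18*(-1)) = -9 + (-6 + 2*169)/(2*169 - 18) = -9 + (-6 + 338)/(338 - 18) = -9 + 332/320 = -9 + (1/320)*332 = -9 + 83/80 = -637/80 ≈ -7.9625)
1/s = 1/(-637/80) = -80/637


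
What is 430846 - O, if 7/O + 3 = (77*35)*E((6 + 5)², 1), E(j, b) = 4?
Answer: 4643227335/10777 ≈ 4.3085e+5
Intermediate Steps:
O = 7/10777 (O = 7/(-3 + (77*35)*4) = 7/(-3 + 2695*4) = 7/(-3 + 10780) = 7/10777 ≈ 0.00064953)
430846 - O = 430846 - 1*7/10777 = 430846 - 7/10777 = 4643227335/10777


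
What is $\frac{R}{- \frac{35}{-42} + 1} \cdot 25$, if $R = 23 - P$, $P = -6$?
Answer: $\frac{4350}{11} \approx 395.45$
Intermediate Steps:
$R = 29$ ($R = 23 - -6 = 23 + 6 = 29$)
$\frac{R}{- \frac{35}{-42} + 1} \cdot 25 = \frac{1}{- \frac{35}{-42} + 1} \cdot 29 \cdot 25 = \frac{1}{\left(-35\right) \left(- \frac{1}{42}\right) + 1} \cdot 29 \cdot 25 = \frac{1}{\frac{5}{6} + 1} \cdot 29 \cdot 25 = \frac{1}{\frac{11}{6}} \cdot 29 \cdot 25 = \frac{6}{11} \cdot 29 \cdot 25 = \frac{174}{11} \cdot 25 = \frac{4350}{11}$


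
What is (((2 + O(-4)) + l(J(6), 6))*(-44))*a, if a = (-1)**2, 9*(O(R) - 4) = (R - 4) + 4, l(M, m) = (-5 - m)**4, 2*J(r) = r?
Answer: -5800036/9 ≈ -6.4445e+5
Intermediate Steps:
J(r) = r/2
O(R) = 4 + R/9 (O(R) = 4 + ((R - 4) + 4)/9 = 4 + ((-4 + R) + 4)/9 = 4 + R/9)
a = 1
(((2 + O(-4)) + l(J(6), 6))*(-44))*a = (((2 + (4 + (1/9)*(-4))) + (5 + 6)**4)*(-44))*1 = (((2 + (4 - 4/9)) + 11**4)*(-44))*1 = (((2 + 32/9) + 14641)*(-44))*1 = ((50/9 + 14641)*(-44))*1 = ((131819/9)*(-44))*1 = -5800036/9*1 = -5800036/9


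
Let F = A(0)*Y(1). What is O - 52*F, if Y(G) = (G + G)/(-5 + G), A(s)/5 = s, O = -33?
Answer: -33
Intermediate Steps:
A(s) = 5*s
Y(G) = 2*G/(-5 + G) (Y(G) = (2*G)/(-5 + G) = 2*G/(-5 + G))
F = 0 (F = (5*0)*(2*1/(-5 + 1)) = 0*(2*1/(-4)) = 0*(2*1*(-¼)) = 0*(-½) = 0)
O - 52*F = -33 - 52*0 = -33 + 0 = -33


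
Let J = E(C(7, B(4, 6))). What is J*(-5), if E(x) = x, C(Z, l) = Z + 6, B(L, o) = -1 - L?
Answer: -65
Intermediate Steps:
C(Z, l) = 6 + Z
J = 13 (J = 6 + 7 = 13)
J*(-5) = 13*(-5) = -65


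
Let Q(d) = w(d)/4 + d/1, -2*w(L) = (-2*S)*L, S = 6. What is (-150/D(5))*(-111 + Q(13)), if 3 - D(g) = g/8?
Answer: 94200/19 ≈ 4957.9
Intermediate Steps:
D(g) = 3 - g/8
w(L) = 6*L (w(L) = -(-2*6)*L/2 = -(-6)*L = 6*L)
Q(d) = 5*d/2 (Q(d) = (6*d)/4 + d/1 = (6*d)*(1/4) + d*1 = 3*d/2 + d = 5*d/2)
(-150/D(5))*(-111 + Q(13)) = (-150/(3 - 1/8*5))*(-111 + (5/2)*13) = (-150/(3 - 5/8))*(-111 + 65/2) = -150/19/8*(-157/2) = -150*8/19*(-157/2) = -1200/19*(-157/2) = 94200/19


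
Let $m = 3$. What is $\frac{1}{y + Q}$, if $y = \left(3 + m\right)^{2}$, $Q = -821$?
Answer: $- \frac{1}{785} \approx -0.0012739$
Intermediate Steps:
$y = 36$ ($y = \left(3 + 3\right)^{2} = 6^{2} = 36$)
$\frac{1}{y + Q} = \frac{1}{36 - 821} = \frac{1}{-785} = - \frac{1}{785}$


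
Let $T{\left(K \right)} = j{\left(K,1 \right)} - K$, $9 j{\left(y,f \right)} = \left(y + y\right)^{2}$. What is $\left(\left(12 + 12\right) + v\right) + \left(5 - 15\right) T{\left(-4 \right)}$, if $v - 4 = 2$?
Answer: $- \frac{730}{9} \approx -81.111$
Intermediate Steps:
$v = 6$ ($v = 4 + 2 = 6$)
$j{\left(y,f \right)} = \frac{4 y^{2}}{9}$ ($j{\left(y,f \right)} = \frac{\left(y + y\right)^{2}}{9} = \frac{\left(2 y\right)^{2}}{9} = \frac{4 y^{2}}{9}$)
$T{\left(K \right)} = - K + \frac{4 K^{2}}{9}$ ($T{\left(K \right)} = \frac{4 K^{2}}{9} - K = - K + \frac{4 K^{2}}{9}$)
$\left(\left(12 + 12\right) + v\right) + \left(5 - 15\right) T{\left(-4 \right)} = \left(\left(12 + 12\right) + 6\right) + \left(5 - 15\right) \frac{1}{9} \left(-4\right) \left(-9 + 4 \left(-4\right)\right) = \left(24 + 6\right) + \left(5 - 15\right) \frac{1}{9} \left(-4\right) \left(-9 - 16\right) = 30 - 10 \cdot \frac{1}{9} \left(-4\right) \left(-25\right) = 30 - \frac{1000}{9} = - \frac{730}{9}$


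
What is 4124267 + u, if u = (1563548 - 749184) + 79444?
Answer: 5018075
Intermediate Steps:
u = 893808 (u = 814364 + 79444 = 893808)
4124267 + u = 4124267 + 893808 = 5018075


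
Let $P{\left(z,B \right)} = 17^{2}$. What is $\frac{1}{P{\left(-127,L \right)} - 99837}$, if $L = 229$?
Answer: $- \frac{1}{99548} \approx -1.0045 \cdot 10^{-5}$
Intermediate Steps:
$P{\left(z,B \right)} = 289$
$\frac{1}{P{\left(-127,L \right)} - 99837} = \frac{1}{289 - 99837} = \frac{1}{-99548} = - \frac{1}{99548}$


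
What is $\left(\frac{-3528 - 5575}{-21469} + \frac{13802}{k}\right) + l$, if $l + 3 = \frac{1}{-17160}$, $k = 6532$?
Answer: $- \frac{278587289977}{601610329320} \approx -0.46307$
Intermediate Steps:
$l = - \frac{51481}{17160}$ ($l = -3 + \frac{1}{-17160} = -3 - \frac{1}{17160} = - \frac{51481}{17160} \approx -3.0001$)
$\left(\frac{-3528 - 5575}{-21469} + \frac{13802}{k}\right) + l = \left(\frac{-3528 - 5575}{-21469} + \frac{13802}{6532}\right) - \frac{51481}{17160} = \left(\left(-9103\right) \left(- \frac{1}{21469}\right) + 13802 \cdot \frac{1}{6532}\right) - \frac{51481}{17160} = \left(\frac{9103}{21469} + \frac{6901}{3266}\right) - \frac{51481}{17160} = \frac{177887967}{70117754} - \frac{51481}{17160} = - \frac{278587289977}{601610329320}$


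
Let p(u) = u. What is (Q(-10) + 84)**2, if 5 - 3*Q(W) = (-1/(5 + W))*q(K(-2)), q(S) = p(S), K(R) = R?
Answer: 184041/25 ≈ 7361.6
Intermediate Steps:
q(S) = S
Q(W) = 5/3 - 2/(3*(5 + W)) (Q(W) = 5/3 - (-1/(5 + W))*(-2)/3 = 5/3 - 2/(3*(5 + W)))
(Q(-10) + 84)**2 = ((23 + 5*(-10))/(3*(5 - 10)) + 84)**2 = ((1/3)*(23 - 50)/(-5) + 84)**2 = ((1/3)*(-1/5)*(-27) + 84)**2 = (9/5 + 84)**2 = (429/5)**2 = 184041/25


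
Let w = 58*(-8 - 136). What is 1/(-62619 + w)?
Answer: -1/70971 ≈ -1.4090e-5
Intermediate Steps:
w = -8352 (w = 58*(-144) = -8352)
1/(-62619 + w) = 1/(-62619 - 8352) = 1/(-70971) = -1/70971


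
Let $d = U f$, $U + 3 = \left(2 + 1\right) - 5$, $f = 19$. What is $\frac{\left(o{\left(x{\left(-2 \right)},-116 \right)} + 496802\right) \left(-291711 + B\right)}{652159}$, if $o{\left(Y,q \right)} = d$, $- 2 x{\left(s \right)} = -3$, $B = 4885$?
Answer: $- \frac{142468481982}{652159} \approx -2.1846 \cdot 10^{5}$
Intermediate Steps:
$x{\left(s \right)} = \frac{3}{2}$ ($x{\left(s \right)} = \left(- \frac{1}{2}\right) \left(-3\right) = \frac{3}{2}$)
$U = -5$ ($U = -3 + \left(\left(2 + 1\right) - 5\right) = -3 + \left(3 - 5\right) = -3 - 2 = -5$)
$d = -95$ ($d = \left(-5\right) 19 = -95$)
$o{\left(Y,q \right)} = -95$
$\frac{\left(o{\left(x{\left(-2 \right)},-116 \right)} + 496802\right) \left(-291711 + B\right)}{652159} = \frac{\left(-95 + 496802\right) \left(-291711 + 4885\right)}{652159} = 496707 \left(-286826\right) \frac{1}{652159} = \left(-142468481982\right) \frac{1}{652159} = - \frac{142468481982}{652159}$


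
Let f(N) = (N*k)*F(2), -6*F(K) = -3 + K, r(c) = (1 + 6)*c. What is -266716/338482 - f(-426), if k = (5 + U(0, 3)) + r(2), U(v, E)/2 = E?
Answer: 300269417/169241 ≈ 1774.2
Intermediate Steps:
U(v, E) = 2*E
r(c) = 7*c
F(K) = 1/2 - K/6 (F(K) = -(-3 + K)/6 = 1/2 - K/6)
k = 25 (k = (5 + 2*3) + 7*2 = (5 + 6) + 14 = 11 + 14 = 25)
f(N) = 25*N/6 (f(N) = (N*25)*(1/2 - 1/6*2) = (25*N)*(1/2 - 1/3) = (25*N)*(1/6) = 25*N/6)
-266716/338482 - f(-426) = -266716/338482 - 25*(-426)/6 = -266716*1/338482 - 1*(-1775) = -133358/169241 + 1775 = 300269417/169241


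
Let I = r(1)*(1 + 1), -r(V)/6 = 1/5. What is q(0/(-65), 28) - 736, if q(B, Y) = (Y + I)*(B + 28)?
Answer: -96/5 ≈ -19.200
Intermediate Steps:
r(V) = -6/5
I = -12/5 (I = -6*(1 + 1)/5 = -6/5*2 = -12/5 ≈ -2.4000)
q(B, Y) = (28 + B)*(-12/5 + Y) (q(B, Y) = (Y - 12/5)*(B + 28) = (-12/5 + Y)*(28 + B) = (28 + B)*(-12/5 + Y))
q(0/(-65), 28) - 736 = (-336/5 + 28*28 - 0/(-65) + (0/(-65))*28) - 736 = (-336/5 + 784 - 0*(-1)/65 + (0*(-1/65))*28) - 736 = (-336/5 + 784 - 12/5*0 + 0*28) - 736 = (-336/5 + 784 + 0 + 0) - 736 = 3584/5 - 736 = -96/5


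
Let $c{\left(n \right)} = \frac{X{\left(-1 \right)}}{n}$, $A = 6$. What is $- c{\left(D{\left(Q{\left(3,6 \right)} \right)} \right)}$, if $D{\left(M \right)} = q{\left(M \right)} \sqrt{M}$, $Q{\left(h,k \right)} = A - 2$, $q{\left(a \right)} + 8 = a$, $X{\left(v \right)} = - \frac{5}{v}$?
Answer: $\frac{5}{8} \approx 0.625$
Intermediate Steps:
$q{\left(a \right)} = -8 + a$
$Q{\left(h,k \right)} = 4$ ($Q{\left(h,k \right)} = 6 - 2 = 4$)
$D{\left(M \right)} = \sqrt{M} \left(-8 + M\right)$ ($D{\left(M \right)} = \left(-8 + M\right) \sqrt{M} = \sqrt{M} \left(-8 + M\right)$)
$c{\left(n \right)} = \frac{5}{n}$ ($c{\left(n \right)} = \frac{\left(-5\right) \frac{1}{-1}}{n} = \frac{\left(-5\right) \left(-1\right)}{n} = \frac{5}{n}$)
$- c{\left(D{\left(Q{\left(3,6 \right)} \right)} \right)} = - \frac{5}{\sqrt{4} \left(-8 + 4\right)} = - \frac{5}{2 \left(-4\right)} = - \frac{5}{-8} = - \frac{5 \left(-1\right)}{8} = \left(-1\right) \left(- \frac{5}{8}\right) = \frac{5}{8}$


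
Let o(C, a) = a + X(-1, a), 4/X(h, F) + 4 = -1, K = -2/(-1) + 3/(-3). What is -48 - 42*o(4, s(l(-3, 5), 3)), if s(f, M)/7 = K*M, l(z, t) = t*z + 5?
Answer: -4482/5 ≈ -896.40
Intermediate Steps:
K = 1 (K = -2*(-1) + 3*(-⅓) = 2 - 1 = 1)
l(z, t) = 5 + t*z
X(h, F) = -⅘ (X(h, F) = 4/(-4 - 1) = 4/(-5) = 4*(-⅕) = -⅘)
s(f, M) = 7*M (s(f, M) = 7*(1*M) = 7*M)
o(C, a) = -⅘ + a (o(C, a) = a - ⅘ = -⅘ + a)
-48 - 42*o(4, s(l(-3, 5), 3)) = -48 - 42*(-⅘ + 7*3) = -48 - 42*(-⅘ + 21) = -48 - 42*101/5 = -48 - 4242/5 = -4482/5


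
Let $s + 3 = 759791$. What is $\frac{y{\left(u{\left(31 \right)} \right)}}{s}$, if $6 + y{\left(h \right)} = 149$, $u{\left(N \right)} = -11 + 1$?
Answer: $\frac{143}{759788} \approx 0.00018821$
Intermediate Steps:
$u{\left(N \right)} = -10$
$s = 759788$ ($s = -3 + 759791 = 759788$)
$y{\left(h \right)} = 143$ ($y{\left(h \right)} = -6 + 149 = 143$)
$\frac{y{\left(u{\left(31 \right)} \right)}}{s} = \frac{143}{759788}$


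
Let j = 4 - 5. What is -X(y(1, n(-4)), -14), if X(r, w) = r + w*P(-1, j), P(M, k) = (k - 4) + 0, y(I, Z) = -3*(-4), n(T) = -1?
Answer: -82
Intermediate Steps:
j = -1
y(I, Z) = 12
P(M, k) = -4 + k (P(M, k) = (-4 + k) + 0 = -4 + k)
X(r, w) = r - 5*w (X(r, w) = r + w*(-4 - 1) = r + w*(-5) = r - 5*w)
-X(y(1, n(-4)), -14) = -(12 - 5*(-14)) = -(12 + 70) = -1*82 = -82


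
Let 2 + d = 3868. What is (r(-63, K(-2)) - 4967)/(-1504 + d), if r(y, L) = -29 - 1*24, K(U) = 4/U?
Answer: -2510/1181 ≈ -2.1253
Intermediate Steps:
d = 3866 (d = -2 + 3868 = 3866)
r(y, L) = -53 (r(y, L) = -29 - 24 = -53)
(r(-63, K(-2)) - 4967)/(-1504 + d) = (-53 - 4967)/(-1504 + 3866) = -5020/2362 = -5020*1/2362 = -2510/1181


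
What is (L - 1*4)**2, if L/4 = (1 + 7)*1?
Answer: 784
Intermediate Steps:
L = 32 (L = 4*((1 + 7)*1) = 4*(8*1) = 4*8 = 32)
(L - 1*4)**2 = (32 - 1*4)**2 = (32 - 4)**2 = 28**2 = 784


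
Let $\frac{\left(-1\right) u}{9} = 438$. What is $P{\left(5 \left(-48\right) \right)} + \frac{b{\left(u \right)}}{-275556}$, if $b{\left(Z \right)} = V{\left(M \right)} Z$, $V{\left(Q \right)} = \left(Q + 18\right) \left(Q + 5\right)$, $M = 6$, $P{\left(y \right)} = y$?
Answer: $- \frac{5424396}{22963} \approx -236.22$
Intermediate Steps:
$u = -3942$ ($u = \left(-9\right) 438 = -3942$)
$V{\left(Q \right)} = \left(5 + Q\right) \left(18 + Q\right)$ ($V{\left(Q \right)} = \left(18 + Q\right) \left(5 + Q\right) = \left(5 + Q\right) \left(18 + Q\right)$)
$b{\left(Z \right)} = 264 Z$ ($b{\left(Z \right)} = \left(90 + 6^{2} + 23 \cdot 6\right) Z = \left(90 + 36 + 138\right) Z = 264 Z$)
$P{\left(5 \left(-48\right) \right)} + \frac{b{\left(u \right)}}{-275556} = 5 \left(-48\right) + \frac{264 \left(-3942\right)}{-275556} = -240 - - \frac{86724}{22963} = -240 + \frac{86724}{22963} = - \frac{5424396}{22963}$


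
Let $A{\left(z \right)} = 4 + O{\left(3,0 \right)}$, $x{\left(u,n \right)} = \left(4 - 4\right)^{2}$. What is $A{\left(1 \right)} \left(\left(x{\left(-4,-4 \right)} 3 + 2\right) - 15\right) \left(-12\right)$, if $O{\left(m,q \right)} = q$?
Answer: $624$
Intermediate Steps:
$x{\left(u,n \right)} = 0$ ($x{\left(u,n \right)} = 0^{2} = 0$)
$A{\left(z \right)} = 4$ ($A{\left(z \right)} = 4 + 0 = 4$)
$A{\left(1 \right)} \left(\left(x{\left(-4,-4 \right)} 3 + 2\right) - 15\right) \left(-12\right) = 4 \left(\left(0 \cdot 3 + 2\right) - 15\right) \left(-12\right) = 4 \left(\left(0 + 2\right) - 15\right) \left(-12\right) = 4 \left(2 - 15\right) \left(-12\right) = 4 \left(\left(-13\right) \left(-12\right)\right) = 4 \cdot 156 = 624$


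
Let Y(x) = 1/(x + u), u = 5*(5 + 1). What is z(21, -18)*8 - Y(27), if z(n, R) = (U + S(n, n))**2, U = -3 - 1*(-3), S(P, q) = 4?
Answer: 7295/57 ≈ 127.98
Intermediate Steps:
U = 0 (U = -3 + 3 = 0)
u = 30 (u = 5*6 = 30)
z(n, R) = 16 (z(n, R) = (0 + 4)**2 = 4**2 = 16)
Y(x) = 1/(30 + x) (Y(x) = 1/(x + 30) = 1/(30 + x))
z(21, -18)*8 - Y(27) = 16*8 - 1/(30 + 27) = 128 - 1/57 = 7295/57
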